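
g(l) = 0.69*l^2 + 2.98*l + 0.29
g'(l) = 1.38*l + 2.98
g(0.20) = 0.91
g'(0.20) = 3.26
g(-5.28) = 3.79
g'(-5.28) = -4.31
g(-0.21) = -0.31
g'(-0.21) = 2.69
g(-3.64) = -1.41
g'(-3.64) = -2.04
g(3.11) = 16.23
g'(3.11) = 7.27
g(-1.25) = -2.36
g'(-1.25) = 1.26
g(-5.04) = 2.80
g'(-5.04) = -3.98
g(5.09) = 33.33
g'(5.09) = 10.00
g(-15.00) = 110.84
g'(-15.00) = -17.72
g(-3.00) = -2.44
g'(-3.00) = -1.16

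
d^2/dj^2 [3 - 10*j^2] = -20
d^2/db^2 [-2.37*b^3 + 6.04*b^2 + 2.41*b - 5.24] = 12.08 - 14.22*b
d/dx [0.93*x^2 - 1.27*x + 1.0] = 1.86*x - 1.27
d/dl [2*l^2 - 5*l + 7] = 4*l - 5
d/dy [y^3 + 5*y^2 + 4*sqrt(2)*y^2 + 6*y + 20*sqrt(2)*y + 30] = 3*y^2 + 10*y + 8*sqrt(2)*y + 6 + 20*sqrt(2)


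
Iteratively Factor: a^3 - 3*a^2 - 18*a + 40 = (a - 2)*(a^2 - a - 20) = (a - 2)*(a + 4)*(a - 5)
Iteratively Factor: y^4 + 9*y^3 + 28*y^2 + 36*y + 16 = (y + 2)*(y^3 + 7*y^2 + 14*y + 8) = (y + 2)*(y + 4)*(y^2 + 3*y + 2) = (y + 2)^2*(y + 4)*(y + 1)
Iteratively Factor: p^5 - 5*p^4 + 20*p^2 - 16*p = (p + 2)*(p^4 - 7*p^3 + 14*p^2 - 8*p) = (p - 4)*(p + 2)*(p^3 - 3*p^2 + 2*p) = (p - 4)*(p - 1)*(p + 2)*(p^2 - 2*p) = (p - 4)*(p - 2)*(p - 1)*(p + 2)*(p)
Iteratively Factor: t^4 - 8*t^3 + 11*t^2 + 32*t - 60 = (t + 2)*(t^3 - 10*t^2 + 31*t - 30) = (t - 3)*(t + 2)*(t^2 - 7*t + 10) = (t - 5)*(t - 3)*(t + 2)*(t - 2)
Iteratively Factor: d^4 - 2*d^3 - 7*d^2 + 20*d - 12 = (d - 2)*(d^3 - 7*d + 6) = (d - 2)*(d - 1)*(d^2 + d - 6) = (d - 2)^2*(d - 1)*(d + 3)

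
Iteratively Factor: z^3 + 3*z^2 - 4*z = (z - 1)*(z^2 + 4*z) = (z - 1)*(z + 4)*(z)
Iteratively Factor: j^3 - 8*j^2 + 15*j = (j - 5)*(j^2 - 3*j) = j*(j - 5)*(j - 3)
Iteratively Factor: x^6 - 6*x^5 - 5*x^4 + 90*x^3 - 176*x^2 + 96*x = (x - 2)*(x^5 - 4*x^4 - 13*x^3 + 64*x^2 - 48*x) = (x - 3)*(x - 2)*(x^4 - x^3 - 16*x^2 + 16*x) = x*(x - 3)*(x - 2)*(x^3 - x^2 - 16*x + 16) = x*(x - 3)*(x - 2)*(x - 1)*(x^2 - 16) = x*(x - 3)*(x - 2)*(x - 1)*(x + 4)*(x - 4)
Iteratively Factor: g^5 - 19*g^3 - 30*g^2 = (g + 2)*(g^4 - 2*g^3 - 15*g^2) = (g + 2)*(g + 3)*(g^3 - 5*g^2) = g*(g + 2)*(g + 3)*(g^2 - 5*g) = g^2*(g + 2)*(g + 3)*(g - 5)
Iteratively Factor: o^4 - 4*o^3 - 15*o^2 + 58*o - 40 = (o - 1)*(o^3 - 3*o^2 - 18*o + 40) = (o - 2)*(o - 1)*(o^2 - o - 20) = (o - 2)*(o - 1)*(o + 4)*(o - 5)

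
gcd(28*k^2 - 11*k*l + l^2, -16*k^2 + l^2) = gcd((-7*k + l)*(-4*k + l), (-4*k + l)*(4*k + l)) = 4*k - l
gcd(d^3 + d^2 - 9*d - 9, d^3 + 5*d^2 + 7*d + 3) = d^2 + 4*d + 3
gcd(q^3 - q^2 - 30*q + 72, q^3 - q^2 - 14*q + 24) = q - 3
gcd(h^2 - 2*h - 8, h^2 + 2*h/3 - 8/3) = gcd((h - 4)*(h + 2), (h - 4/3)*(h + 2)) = h + 2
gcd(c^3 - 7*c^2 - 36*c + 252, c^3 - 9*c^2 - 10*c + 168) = c^2 - 13*c + 42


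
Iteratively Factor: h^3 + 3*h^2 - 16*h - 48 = (h - 4)*(h^2 + 7*h + 12) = (h - 4)*(h + 4)*(h + 3)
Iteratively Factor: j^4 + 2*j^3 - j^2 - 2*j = (j)*(j^3 + 2*j^2 - j - 2) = j*(j + 2)*(j^2 - 1) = j*(j + 1)*(j + 2)*(j - 1)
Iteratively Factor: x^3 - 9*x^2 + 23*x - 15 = (x - 5)*(x^2 - 4*x + 3) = (x - 5)*(x - 3)*(x - 1)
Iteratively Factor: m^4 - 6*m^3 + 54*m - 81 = (m - 3)*(m^3 - 3*m^2 - 9*m + 27) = (m - 3)*(m + 3)*(m^2 - 6*m + 9) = (m - 3)^2*(m + 3)*(m - 3)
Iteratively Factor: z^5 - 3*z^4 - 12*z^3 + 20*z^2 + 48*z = (z - 4)*(z^4 + z^3 - 8*z^2 - 12*z) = (z - 4)*(z + 2)*(z^3 - z^2 - 6*z) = z*(z - 4)*(z + 2)*(z^2 - z - 6) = z*(z - 4)*(z - 3)*(z + 2)*(z + 2)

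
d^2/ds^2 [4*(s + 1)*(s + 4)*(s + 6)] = 24*s + 88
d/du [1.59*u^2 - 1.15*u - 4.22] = 3.18*u - 1.15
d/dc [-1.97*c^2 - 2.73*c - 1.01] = -3.94*c - 2.73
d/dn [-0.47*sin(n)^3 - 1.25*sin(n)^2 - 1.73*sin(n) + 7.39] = (-2.5*sin(n) + 0.705*cos(2*n) - 2.435)*cos(n)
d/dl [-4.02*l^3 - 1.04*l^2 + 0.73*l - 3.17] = -12.06*l^2 - 2.08*l + 0.73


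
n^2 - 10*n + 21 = (n - 7)*(n - 3)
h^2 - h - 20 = (h - 5)*(h + 4)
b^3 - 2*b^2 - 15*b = b*(b - 5)*(b + 3)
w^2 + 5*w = w*(w + 5)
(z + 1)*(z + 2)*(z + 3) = z^3 + 6*z^2 + 11*z + 6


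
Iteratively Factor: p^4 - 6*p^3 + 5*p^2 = (p - 5)*(p^3 - p^2) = (p - 5)*(p - 1)*(p^2) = p*(p - 5)*(p - 1)*(p)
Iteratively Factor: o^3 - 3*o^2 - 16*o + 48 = (o - 4)*(o^2 + o - 12) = (o - 4)*(o - 3)*(o + 4)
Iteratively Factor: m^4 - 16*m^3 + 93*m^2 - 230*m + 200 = (m - 2)*(m^3 - 14*m^2 + 65*m - 100) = (m - 5)*(m - 2)*(m^2 - 9*m + 20) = (m - 5)^2*(m - 2)*(m - 4)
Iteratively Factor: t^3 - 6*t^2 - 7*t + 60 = (t + 3)*(t^2 - 9*t + 20) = (t - 4)*(t + 3)*(t - 5)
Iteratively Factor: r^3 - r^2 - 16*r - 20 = (r + 2)*(r^2 - 3*r - 10) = (r + 2)^2*(r - 5)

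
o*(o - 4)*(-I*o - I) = -I*o^3 + 3*I*o^2 + 4*I*o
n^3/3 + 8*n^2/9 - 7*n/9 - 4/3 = (n/3 + 1)*(n - 4/3)*(n + 1)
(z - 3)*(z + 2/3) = z^2 - 7*z/3 - 2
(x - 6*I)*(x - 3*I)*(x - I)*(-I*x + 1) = -I*x^4 - 9*x^3 + 17*I*x^2 - 9*x + 18*I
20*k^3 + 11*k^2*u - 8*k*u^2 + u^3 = (-5*k + u)*(-4*k + u)*(k + u)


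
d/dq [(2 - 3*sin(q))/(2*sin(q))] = -cos(q)/sin(q)^2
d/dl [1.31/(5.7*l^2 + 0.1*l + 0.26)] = (-14.934*l - 0.131)/(5.7*l^2 + 0.1*l + 0.26)^2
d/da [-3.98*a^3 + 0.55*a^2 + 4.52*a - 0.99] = -11.94*a^2 + 1.1*a + 4.52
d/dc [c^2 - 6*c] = 2*c - 6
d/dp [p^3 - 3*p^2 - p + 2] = 3*p^2 - 6*p - 1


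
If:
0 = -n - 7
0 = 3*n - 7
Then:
No Solution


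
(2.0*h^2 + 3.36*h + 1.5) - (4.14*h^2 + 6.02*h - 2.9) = -2.14*h^2 - 2.66*h + 4.4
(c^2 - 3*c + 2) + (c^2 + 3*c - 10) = 2*c^2 - 8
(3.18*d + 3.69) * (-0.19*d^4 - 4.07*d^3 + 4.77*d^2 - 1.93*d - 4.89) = -0.6042*d^5 - 13.6437*d^4 + 0.1503*d^3 + 11.4639*d^2 - 22.6719*d - 18.0441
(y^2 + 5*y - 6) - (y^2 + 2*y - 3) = 3*y - 3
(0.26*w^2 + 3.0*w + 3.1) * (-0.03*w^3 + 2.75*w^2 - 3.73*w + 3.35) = -0.0078*w^5 + 0.625*w^4 + 7.1872*w^3 - 1.794*w^2 - 1.513*w + 10.385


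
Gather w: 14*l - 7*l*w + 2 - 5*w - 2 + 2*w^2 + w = 14*l + 2*w^2 + w*(-7*l - 4)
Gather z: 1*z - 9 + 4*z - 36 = 5*z - 45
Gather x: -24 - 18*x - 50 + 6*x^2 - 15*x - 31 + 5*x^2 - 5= 11*x^2 - 33*x - 110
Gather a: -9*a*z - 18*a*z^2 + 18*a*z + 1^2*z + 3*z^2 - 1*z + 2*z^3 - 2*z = a*(-18*z^2 + 9*z) + 2*z^3 + 3*z^2 - 2*z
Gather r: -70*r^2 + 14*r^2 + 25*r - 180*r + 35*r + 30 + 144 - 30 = -56*r^2 - 120*r + 144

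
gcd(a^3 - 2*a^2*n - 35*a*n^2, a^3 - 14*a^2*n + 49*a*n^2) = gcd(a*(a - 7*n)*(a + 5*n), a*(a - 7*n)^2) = a^2 - 7*a*n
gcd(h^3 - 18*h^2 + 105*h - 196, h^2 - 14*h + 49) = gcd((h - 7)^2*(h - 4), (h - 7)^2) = h^2 - 14*h + 49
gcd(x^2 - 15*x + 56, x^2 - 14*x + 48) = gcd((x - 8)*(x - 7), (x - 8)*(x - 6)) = x - 8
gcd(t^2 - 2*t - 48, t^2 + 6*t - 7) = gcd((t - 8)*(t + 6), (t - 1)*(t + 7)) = 1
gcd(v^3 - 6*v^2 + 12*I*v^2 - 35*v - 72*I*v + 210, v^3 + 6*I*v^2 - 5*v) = v + 5*I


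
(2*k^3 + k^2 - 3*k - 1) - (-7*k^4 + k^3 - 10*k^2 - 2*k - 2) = 7*k^4 + k^3 + 11*k^2 - k + 1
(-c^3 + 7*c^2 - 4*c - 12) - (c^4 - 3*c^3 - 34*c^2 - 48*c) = -c^4 + 2*c^3 + 41*c^2 + 44*c - 12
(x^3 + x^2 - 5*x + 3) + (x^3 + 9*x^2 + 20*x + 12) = 2*x^3 + 10*x^2 + 15*x + 15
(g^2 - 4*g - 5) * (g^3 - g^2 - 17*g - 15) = g^5 - 5*g^4 - 18*g^3 + 58*g^2 + 145*g + 75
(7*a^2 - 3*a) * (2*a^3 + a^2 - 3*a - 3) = 14*a^5 + a^4 - 24*a^3 - 12*a^2 + 9*a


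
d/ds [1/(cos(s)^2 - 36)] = 2*sin(s)*cos(s)/(cos(s)^2 - 36)^2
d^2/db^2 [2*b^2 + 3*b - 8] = 4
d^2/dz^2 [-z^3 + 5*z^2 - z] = 10 - 6*z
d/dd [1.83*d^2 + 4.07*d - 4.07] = 3.66*d + 4.07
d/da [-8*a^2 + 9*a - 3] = 9 - 16*a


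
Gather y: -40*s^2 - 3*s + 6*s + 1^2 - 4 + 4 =-40*s^2 + 3*s + 1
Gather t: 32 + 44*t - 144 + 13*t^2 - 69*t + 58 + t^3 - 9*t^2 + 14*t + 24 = t^3 + 4*t^2 - 11*t - 30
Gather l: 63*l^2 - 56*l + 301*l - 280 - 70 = 63*l^2 + 245*l - 350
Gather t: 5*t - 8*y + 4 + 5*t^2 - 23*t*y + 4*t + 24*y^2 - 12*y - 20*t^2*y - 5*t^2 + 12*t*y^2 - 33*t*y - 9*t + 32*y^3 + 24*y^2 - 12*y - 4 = -20*t^2*y + t*(12*y^2 - 56*y) + 32*y^3 + 48*y^2 - 32*y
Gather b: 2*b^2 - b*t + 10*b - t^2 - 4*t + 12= 2*b^2 + b*(10 - t) - t^2 - 4*t + 12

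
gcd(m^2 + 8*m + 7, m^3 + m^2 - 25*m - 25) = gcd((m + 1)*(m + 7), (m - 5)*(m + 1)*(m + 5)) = m + 1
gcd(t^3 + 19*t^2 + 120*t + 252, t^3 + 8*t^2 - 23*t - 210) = t^2 + 13*t + 42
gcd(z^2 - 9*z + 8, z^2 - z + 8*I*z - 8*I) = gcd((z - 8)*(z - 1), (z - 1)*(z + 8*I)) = z - 1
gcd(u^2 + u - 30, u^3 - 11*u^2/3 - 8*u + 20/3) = u - 5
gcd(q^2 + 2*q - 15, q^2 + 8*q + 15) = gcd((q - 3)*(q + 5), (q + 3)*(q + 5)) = q + 5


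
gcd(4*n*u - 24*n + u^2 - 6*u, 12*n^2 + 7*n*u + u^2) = 4*n + u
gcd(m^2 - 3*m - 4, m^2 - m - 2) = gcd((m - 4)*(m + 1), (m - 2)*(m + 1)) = m + 1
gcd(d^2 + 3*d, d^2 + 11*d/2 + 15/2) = d + 3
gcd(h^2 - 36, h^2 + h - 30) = h + 6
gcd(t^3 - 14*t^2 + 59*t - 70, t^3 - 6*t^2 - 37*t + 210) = t^2 - 12*t + 35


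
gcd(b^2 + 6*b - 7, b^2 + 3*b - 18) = 1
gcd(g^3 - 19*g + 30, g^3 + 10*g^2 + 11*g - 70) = g^2 + 3*g - 10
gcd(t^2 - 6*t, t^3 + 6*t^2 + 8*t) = t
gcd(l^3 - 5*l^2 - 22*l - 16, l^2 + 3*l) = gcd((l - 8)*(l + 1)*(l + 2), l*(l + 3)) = 1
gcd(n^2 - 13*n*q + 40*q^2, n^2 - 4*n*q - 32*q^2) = -n + 8*q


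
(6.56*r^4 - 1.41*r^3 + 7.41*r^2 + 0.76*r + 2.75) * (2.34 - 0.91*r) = -5.9696*r^5 + 16.6335*r^4 - 10.0425*r^3 + 16.6478*r^2 - 0.7241*r + 6.435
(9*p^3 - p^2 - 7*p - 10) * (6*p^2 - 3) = 54*p^5 - 6*p^4 - 69*p^3 - 57*p^2 + 21*p + 30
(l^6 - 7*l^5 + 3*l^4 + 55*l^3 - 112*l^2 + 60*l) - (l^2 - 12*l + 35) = l^6 - 7*l^5 + 3*l^4 + 55*l^3 - 113*l^2 + 72*l - 35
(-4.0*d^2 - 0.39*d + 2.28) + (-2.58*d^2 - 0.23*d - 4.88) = -6.58*d^2 - 0.62*d - 2.6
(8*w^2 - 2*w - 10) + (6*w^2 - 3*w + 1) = 14*w^2 - 5*w - 9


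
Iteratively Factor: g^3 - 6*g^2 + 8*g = (g - 2)*(g^2 - 4*g) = (g - 4)*(g - 2)*(g)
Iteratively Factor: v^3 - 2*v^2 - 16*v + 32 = (v - 2)*(v^2 - 16) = (v - 2)*(v + 4)*(v - 4)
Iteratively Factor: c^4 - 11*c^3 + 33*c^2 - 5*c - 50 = (c - 5)*(c^3 - 6*c^2 + 3*c + 10) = (c - 5)^2*(c^2 - c - 2) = (c - 5)^2*(c - 2)*(c + 1)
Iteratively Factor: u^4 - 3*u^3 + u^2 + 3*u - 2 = (u - 1)*(u^3 - 2*u^2 - u + 2) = (u - 2)*(u - 1)*(u^2 - 1) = (u - 2)*(u - 1)*(u + 1)*(u - 1)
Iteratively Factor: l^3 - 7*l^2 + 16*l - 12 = (l - 3)*(l^2 - 4*l + 4) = (l - 3)*(l - 2)*(l - 2)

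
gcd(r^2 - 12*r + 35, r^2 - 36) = 1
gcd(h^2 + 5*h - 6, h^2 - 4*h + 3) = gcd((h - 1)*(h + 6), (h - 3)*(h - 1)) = h - 1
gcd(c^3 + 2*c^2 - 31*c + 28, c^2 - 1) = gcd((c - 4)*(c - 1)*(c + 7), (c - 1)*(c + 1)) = c - 1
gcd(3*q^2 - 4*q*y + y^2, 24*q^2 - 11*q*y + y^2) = -3*q + y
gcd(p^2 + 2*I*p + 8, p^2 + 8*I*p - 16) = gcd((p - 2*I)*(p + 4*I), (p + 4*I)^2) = p + 4*I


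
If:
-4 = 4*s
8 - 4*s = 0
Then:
No Solution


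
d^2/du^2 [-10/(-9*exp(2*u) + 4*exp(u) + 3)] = 40*((1 - 9*exp(u))*(-9*exp(2*u) + 4*exp(u) + 3) - 2*(9*exp(u) - 2)^2*exp(u))*exp(u)/(-9*exp(2*u) + 4*exp(u) + 3)^3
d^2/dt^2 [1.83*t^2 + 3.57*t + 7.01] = 3.66000000000000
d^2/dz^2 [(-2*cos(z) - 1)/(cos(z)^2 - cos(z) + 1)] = (-18*sin(z)^4*cos(z) - 6*sin(z)^4 + 5*sin(z)^2 - 23*cos(z)/4 + 3*cos(3*z)/4 + cos(5*z) + 5)/(sin(z)^2 + cos(z) - 2)^3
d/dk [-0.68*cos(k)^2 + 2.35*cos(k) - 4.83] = (1.36*cos(k) - 2.35)*sin(k)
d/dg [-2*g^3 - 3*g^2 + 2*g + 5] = -6*g^2 - 6*g + 2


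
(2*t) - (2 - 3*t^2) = 3*t^2 + 2*t - 2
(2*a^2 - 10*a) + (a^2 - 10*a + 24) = 3*a^2 - 20*a + 24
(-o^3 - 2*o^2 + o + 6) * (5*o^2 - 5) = -5*o^5 - 10*o^4 + 10*o^3 + 40*o^2 - 5*o - 30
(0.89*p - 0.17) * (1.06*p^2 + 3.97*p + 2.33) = 0.9434*p^3 + 3.3531*p^2 + 1.3988*p - 0.3961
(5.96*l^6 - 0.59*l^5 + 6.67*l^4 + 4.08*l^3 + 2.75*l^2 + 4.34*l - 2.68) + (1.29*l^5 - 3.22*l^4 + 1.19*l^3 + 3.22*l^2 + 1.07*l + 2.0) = 5.96*l^6 + 0.7*l^5 + 3.45*l^4 + 5.27*l^3 + 5.97*l^2 + 5.41*l - 0.68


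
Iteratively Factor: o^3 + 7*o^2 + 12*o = (o + 3)*(o^2 + 4*o) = o*(o + 3)*(o + 4)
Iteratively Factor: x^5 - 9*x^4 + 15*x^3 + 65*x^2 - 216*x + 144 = (x + 3)*(x^4 - 12*x^3 + 51*x^2 - 88*x + 48) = (x - 4)*(x + 3)*(x^3 - 8*x^2 + 19*x - 12) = (x - 4)*(x - 3)*(x + 3)*(x^2 - 5*x + 4) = (x - 4)^2*(x - 3)*(x + 3)*(x - 1)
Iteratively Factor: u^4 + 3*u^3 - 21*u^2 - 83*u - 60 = (u - 5)*(u^3 + 8*u^2 + 19*u + 12) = (u - 5)*(u + 3)*(u^2 + 5*u + 4) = (u - 5)*(u + 3)*(u + 4)*(u + 1)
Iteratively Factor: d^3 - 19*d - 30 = (d - 5)*(d^2 + 5*d + 6) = (d - 5)*(d + 2)*(d + 3)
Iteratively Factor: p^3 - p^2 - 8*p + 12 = (p - 2)*(p^2 + p - 6) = (p - 2)^2*(p + 3)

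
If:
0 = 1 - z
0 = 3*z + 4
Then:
No Solution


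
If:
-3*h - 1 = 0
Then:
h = -1/3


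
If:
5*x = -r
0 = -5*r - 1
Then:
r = -1/5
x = 1/25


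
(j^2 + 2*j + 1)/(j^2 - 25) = (j^2 + 2*j + 1)/(j^2 - 25)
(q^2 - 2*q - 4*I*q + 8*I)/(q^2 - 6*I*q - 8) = (q - 2)/(q - 2*I)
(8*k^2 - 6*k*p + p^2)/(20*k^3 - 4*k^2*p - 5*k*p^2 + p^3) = (-4*k + p)/(-10*k^2 - 3*k*p + p^2)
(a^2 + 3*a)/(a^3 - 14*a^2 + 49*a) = (a + 3)/(a^2 - 14*a + 49)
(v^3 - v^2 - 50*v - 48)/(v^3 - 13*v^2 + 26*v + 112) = (v^2 + 7*v + 6)/(v^2 - 5*v - 14)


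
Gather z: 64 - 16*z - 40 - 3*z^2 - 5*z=-3*z^2 - 21*z + 24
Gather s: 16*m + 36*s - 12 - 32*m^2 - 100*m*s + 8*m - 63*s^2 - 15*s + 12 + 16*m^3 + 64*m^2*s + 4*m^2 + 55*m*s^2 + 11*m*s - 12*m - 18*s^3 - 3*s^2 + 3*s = 16*m^3 - 28*m^2 + 12*m - 18*s^3 + s^2*(55*m - 66) + s*(64*m^2 - 89*m + 24)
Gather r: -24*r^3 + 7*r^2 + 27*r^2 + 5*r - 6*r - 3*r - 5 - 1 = -24*r^3 + 34*r^2 - 4*r - 6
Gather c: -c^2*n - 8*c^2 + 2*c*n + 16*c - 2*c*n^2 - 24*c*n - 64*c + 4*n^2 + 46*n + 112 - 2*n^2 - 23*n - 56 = c^2*(-n - 8) + c*(-2*n^2 - 22*n - 48) + 2*n^2 + 23*n + 56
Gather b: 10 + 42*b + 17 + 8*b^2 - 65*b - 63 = 8*b^2 - 23*b - 36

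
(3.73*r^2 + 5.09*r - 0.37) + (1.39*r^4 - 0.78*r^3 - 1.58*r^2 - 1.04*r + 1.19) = 1.39*r^4 - 0.78*r^3 + 2.15*r^2 + 4.05*r + 0.82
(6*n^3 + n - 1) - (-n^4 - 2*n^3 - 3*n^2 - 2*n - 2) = n^4 + 8*n^3 + 3*n^2 + 3*n + 1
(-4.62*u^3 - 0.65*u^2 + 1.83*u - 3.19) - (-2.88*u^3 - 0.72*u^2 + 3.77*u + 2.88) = -1.74*u^3 + 0.07*u^2 - 1.94*u - 6.07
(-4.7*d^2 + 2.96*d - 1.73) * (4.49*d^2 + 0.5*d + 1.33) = -21.103*d^4 + 10.9404*d^3 - 12.5387*d^2 + 3.0718*d - 2.3009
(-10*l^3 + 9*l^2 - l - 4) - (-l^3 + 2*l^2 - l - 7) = -9*l^3 + 7*l^2 + 3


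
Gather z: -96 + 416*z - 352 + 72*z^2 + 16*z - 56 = 72*z^2 + 432*z - 504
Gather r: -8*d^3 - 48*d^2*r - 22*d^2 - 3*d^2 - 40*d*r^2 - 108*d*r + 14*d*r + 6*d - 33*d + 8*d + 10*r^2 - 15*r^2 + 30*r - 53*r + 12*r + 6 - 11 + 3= -8*d^3 - 25*d^2 - 19*d + r^2*(-40*d - 5) + r*(-48*d^2 - 94*d - 11) - 2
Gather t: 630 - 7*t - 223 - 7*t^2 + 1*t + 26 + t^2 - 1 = -6*t^2 - 6*t + 432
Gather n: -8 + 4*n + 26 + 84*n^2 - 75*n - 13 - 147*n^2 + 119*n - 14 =-63*n^2 + 48*n - 9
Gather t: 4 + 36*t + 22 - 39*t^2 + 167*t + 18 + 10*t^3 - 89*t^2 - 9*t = 10*t^3 - 128*t^2 + 194*t + 44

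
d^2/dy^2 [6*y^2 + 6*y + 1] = 12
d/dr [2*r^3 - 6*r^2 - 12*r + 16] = 6*r^2 - 12*r - 12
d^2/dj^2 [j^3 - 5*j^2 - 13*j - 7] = 6*j - 10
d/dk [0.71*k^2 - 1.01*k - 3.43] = 1.42*k - 1.01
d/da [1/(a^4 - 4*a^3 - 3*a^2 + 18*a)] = 2*(3 - 2*a^2)/(a^2*(a^5 - 5*a^4 - 5*a^3 + 45*a^2 - 108))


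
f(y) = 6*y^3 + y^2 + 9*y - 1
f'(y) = 18*y^2 + 2*y + 9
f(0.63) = 6.57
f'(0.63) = 17.40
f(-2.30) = -89.41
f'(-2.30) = 99.62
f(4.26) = 519.34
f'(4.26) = 344.18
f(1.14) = 19.45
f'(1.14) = 34.67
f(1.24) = 23.14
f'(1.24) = 39.16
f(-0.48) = -5.75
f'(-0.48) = 12.19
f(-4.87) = -714.12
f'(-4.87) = 426.16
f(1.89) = 60.09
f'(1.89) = 77.08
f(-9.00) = -4375.00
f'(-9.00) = 1449.00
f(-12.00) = -10333.00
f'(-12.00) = 2577.00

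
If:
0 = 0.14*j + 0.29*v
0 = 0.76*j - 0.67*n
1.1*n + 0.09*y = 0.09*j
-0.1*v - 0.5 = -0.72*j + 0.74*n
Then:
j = -7.03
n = -7.97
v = 3.39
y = 90.43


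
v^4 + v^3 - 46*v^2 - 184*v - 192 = (v - 8)*(v + 2)*(v + 3)*(v + 4)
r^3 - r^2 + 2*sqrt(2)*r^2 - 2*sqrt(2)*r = r*(r - 1)*(r + 2*sqrt(2))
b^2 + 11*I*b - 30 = (b + 5*I)*(b + 6*I)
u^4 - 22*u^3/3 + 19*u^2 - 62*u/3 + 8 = (u - 3)*(u - 2)*(u - 4/3)*(u - 1)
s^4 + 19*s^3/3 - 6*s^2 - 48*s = s*(s - 8/3)*(s + 3)*(s + 6)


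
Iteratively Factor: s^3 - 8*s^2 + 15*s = (s)*(s^2 - 8*s + 15) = s*(s - 5)*(s - 3)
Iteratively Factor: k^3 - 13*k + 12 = (k - 3)*(k^2 + 3*k - 4) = (k - 3)*(k - 1)*(k + 4)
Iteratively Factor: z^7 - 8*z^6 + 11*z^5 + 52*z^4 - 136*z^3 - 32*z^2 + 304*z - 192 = (z - 4)*(z^6 - 4*z^5 - 5*z^4 + 32*z^3 - 8*z^2 - 64*z + 48) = (z - 4)*(z - 2)*(z^5 - 2*z^4 - 9*z^3 + 14*z^2 + 20*z - 24) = (z - 4)*(z - 2)*(z + 2)*(z^4 - 4*z^3 - z^2 + 16*z - 12) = (z - 4)*(z - 2)^2*(z + 2)*(z^3 - 2*z^2 - 5*z + 6) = (z - 4)*(z - 2)^2*(z - 1)*(z + 2)*(z^2 - z - 6) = (z - 4)*(z - 2)^2*(z - 1)*(z + 2)^2*(z - 3)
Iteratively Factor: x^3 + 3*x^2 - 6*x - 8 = (x + 1)*(x^2 + 2*x - 8) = (x - 2)*(x + 1)*(x + 4)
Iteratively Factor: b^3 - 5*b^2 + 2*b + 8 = (b + 1)*(b^2 - 6*b + 8) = (b - 4)*(b + 1)*(b - 2)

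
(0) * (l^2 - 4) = 0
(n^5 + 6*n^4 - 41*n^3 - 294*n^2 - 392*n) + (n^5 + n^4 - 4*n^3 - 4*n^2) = 2*n^5 + 7*n^4 - 45*n^3 - 298*n^2 - 392*n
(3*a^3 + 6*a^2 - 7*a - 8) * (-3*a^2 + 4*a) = -9*a^5 - 6*a^4 + 45*a^3 - 4*a^2 - 32*a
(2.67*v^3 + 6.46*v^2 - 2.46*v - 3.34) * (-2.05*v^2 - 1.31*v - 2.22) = -5.4735*v^5 - 16.7407*v^4 - 9.347*v^3 - 4.2716*v^2 + 9.8366*v + 7.4148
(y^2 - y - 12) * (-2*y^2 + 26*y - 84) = -2*y^4 + 28*y^3 - 86*y^2 - 228*y + 1008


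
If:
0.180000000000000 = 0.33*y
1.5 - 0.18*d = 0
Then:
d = 8.33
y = 0.55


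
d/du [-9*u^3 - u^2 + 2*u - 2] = -27*u^2 - 2*u + 2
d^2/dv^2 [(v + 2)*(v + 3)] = 2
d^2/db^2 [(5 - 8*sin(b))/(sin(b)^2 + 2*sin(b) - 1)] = 2*(4*sin(b)^5 - 18*sin(b)^4 + sin(b)^3 + 3*sin(b)^2 + 5*sin(b) + 9)/(2*sin(b) - cos(b)^2)^3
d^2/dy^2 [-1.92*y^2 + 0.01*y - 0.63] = -3.84000000000000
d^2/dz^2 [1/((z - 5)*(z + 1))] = 2*((z - 5)^2 + (z - 5)*(z + 1) + (z + 1)^2)/((z - 5)^3*(z + 1)^3)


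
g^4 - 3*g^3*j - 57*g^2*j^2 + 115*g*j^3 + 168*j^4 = (g - 8*j)*(g - 3*j)*(g + j)*(g + 7*j)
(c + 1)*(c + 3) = c^2 + 4*c + 3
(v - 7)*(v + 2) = v^2 - 5*v - 14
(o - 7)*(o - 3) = o^2 - 10*o + 21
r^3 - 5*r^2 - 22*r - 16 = (r - 8)*(r + 1)*(r + 2)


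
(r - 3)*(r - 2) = r^2 - 5*r + 6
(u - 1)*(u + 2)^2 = u^3 + 3*u^2 - 4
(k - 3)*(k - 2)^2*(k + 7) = k^4 - 33*k^2 + 100*k - 84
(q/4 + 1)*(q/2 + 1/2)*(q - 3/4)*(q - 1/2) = q^4/8 + 15*q^3/32 - 15*q^2/64 - 25*q/64 + 3/16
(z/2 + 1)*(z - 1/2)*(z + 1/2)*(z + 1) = z^4/2 + 3*z^3/2 + 7*z^2/8 - 3*z/8 - 1/4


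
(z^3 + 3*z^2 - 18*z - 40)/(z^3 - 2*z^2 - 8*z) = (z + 5)/z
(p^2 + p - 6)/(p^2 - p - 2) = (p + 3)/(p + 1)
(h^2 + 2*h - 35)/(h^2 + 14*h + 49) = (h - 5)/(h + 7)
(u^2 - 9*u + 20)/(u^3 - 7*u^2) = (u^2 - 9*u + 20)/(u^2*(u - 7))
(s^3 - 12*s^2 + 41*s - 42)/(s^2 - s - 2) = (s^2 - 10*s + 21)/(s + 1)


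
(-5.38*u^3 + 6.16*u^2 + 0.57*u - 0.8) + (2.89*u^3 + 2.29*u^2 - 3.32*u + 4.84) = -2.49*u^3 + 8.45*u^2 - 2.75*u + 4.04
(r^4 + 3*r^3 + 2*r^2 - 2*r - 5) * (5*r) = 5*r^5 + 15*r^4 + 10*r^3 - 10*r^2 - 25*r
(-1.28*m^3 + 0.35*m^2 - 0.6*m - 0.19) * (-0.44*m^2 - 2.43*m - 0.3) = 0.5632*m^5 + 2.9564*m^4 - 0.2025*m^3 + 1.4366*m^2 + 0.6417*m + 0.057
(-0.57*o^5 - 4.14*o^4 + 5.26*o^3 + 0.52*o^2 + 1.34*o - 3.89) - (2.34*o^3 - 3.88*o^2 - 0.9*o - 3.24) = -0.57*o^5 - 4.14*o^4 + 2.92*o^3 + 4.4*o^2 + 2.24*o - 0.65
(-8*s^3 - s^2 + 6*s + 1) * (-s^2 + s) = 8*s^5 - 7*s^4 - 7*s^3 + 5*s^2 + s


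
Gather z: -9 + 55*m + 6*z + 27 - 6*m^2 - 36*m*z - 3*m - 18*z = -6*m^2 + 52*m + z*(-36*m - 12) + 18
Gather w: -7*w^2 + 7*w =-7*w^2 + 7*w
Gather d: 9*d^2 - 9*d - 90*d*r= 9*d^2 + d*(-90*r - 9)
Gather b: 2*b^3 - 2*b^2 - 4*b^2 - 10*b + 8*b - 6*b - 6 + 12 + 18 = 2*b^3 - 6*b^2 - 8*b + 24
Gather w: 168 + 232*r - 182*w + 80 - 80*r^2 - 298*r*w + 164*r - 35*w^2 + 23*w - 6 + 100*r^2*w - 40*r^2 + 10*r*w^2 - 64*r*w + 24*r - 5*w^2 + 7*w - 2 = -120*r^2 + 420*r + w^2*(10*r - 40) + w*(100*r^2 - 362*r - 152) + 240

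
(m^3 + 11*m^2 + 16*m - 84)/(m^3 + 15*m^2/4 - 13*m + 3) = 4*(m + 7)/(4*m - 1)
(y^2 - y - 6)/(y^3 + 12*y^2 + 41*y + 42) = (y - 3)/(y^2 + 10*y + 21)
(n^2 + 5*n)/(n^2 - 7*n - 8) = n*(n + 5)/(n^2 - 7*n - 8)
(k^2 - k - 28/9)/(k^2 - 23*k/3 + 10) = (9*k^2 - 9*k - 28)/(3*(3*k^2 - 23*k + 30))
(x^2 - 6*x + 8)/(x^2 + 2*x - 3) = (x^2 - 6*x + 8)/(x^2 + 2*x - 3)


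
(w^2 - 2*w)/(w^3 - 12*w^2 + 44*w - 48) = w/(w^2 - 10*w + 24)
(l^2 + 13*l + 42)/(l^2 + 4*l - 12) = (l + 7)/(l - 2)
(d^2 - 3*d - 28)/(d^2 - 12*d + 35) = (d + 4)/(d - 5)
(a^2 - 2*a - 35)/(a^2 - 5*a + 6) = (a^2 - 2*a - 35)/(a^2 - 5*a + 6)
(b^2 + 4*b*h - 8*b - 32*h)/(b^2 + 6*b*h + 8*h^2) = (b - 8)/(b + 2*h)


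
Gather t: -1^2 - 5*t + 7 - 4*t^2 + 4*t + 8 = -4*t^2 - t + 14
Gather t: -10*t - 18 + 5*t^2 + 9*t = 5*t^2 - t - 18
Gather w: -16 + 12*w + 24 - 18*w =8 - 6*w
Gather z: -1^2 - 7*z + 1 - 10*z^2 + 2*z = -10*z^2 - 5*z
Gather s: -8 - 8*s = -8*s - 8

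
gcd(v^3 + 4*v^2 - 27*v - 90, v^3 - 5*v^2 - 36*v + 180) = v^2 + v - 30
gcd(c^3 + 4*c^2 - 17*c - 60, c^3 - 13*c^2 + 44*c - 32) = c - 4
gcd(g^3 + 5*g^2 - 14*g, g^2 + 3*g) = g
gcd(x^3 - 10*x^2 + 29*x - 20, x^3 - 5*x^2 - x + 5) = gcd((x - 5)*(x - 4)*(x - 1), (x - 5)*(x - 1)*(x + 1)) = x^2 - 6*x + 5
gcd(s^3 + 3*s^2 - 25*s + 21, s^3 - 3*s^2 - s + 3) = s^2 - 4*s + 3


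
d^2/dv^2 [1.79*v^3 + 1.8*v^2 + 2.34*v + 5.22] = 10.74*v + 3.6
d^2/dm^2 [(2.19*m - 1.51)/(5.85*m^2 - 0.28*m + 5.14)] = ((18.8934 - 76.869*m)*(5.85*m^2 - 0.28*m + 5.14) + (2.19*m - 1.51)*(11.7*m - 0.28)*(23.4*m - 0.56))/(5.85*m^2 - 0.28*m + 5.14)^3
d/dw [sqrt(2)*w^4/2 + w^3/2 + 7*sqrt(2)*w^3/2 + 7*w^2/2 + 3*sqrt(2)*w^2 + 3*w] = 2*sqrt(2)*w^3 + 3*w^2/2 + 21*sqrt(2)*w^2/2 + 7*w + 6*sqrt(2)*w + 3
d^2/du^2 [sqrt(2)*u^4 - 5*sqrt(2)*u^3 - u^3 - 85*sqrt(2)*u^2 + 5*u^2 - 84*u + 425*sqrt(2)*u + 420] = 12*sqrt(2)*u^2 - 30*sqrt(2)*u - 6*u - 170*sqrt(2) + 10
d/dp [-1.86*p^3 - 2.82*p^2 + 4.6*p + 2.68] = -5.58*p^2 - 5.64*p + 4.6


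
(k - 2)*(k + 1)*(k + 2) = k^3 + k^2 - 4*k - 4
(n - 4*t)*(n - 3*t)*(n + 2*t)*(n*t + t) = n^4*t - 5*n^3*t^2 + n^3*t - 2*n^2*t^3 - 5*n^2*t^2 + 24*n*t^4 - 2*n*t^3 + 24*t^4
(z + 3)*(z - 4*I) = z^2 + 3*z - 4*I*z - 12*I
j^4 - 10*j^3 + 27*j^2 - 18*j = j*(j - 6)*(j - 3)*(j - 1)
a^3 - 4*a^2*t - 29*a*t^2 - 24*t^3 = (a - 8*t)*(a + t)*(a + 3*t)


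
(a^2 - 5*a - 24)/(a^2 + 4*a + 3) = (a - 8)/(a + 1)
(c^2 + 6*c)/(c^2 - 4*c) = (c + 6)/(c - 4)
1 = 1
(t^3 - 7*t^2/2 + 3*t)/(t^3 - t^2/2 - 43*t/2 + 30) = t*(t - 2)/(t^2 + t - 20)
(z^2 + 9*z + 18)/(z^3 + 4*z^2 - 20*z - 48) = (z + 3)/(z^2 - 2*z - 8)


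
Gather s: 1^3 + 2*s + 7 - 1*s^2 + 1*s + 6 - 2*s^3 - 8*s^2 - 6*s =-2*s^3 - 9*s^2 - 3*s + 14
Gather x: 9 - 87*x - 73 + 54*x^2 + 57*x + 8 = 54*x^2 - 30*x - 56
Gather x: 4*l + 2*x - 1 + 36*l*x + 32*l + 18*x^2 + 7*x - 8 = 36*l + 18*x^2 + x*(36*l + 9) - 9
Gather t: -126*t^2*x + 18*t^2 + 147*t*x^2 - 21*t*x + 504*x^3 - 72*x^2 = t^2*(18 - 126*x) + t*(147*x^2 - 21*x) + 504*x^3 - 72*x^2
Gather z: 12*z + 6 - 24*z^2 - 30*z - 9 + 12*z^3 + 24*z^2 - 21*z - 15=12*z^3 - 39*z - 18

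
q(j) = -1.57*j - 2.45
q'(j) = -1.57000000000000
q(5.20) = -10.61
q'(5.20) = -1.57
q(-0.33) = -1.93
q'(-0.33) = -1.57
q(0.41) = -3.09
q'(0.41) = -1.57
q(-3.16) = 2.51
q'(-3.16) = -1.57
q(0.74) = -3.61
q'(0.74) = -1.57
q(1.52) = -4.84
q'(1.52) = -1.57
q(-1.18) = -0.60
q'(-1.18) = -1.57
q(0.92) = -3.89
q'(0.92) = -1.57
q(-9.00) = 11.68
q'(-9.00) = -1.57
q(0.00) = -2.45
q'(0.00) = -1.57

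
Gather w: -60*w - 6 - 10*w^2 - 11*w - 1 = -10*w^2 - 71*w - 7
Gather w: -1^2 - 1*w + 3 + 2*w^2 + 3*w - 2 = 2*w^2 + 2*w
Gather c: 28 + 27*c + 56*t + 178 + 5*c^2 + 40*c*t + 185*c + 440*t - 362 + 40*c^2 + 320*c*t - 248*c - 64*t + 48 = 45*c^2 + c*(360*t - 36) + 432*t - 108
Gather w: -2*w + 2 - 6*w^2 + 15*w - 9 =-6*w^2 + 13*w - 7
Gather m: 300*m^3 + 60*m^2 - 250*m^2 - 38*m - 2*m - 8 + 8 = 300*m^3 - 190*m^2 - 40*m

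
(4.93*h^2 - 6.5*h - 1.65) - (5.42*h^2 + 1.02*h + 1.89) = -0.49*h^2 - 7.52*h - 3.54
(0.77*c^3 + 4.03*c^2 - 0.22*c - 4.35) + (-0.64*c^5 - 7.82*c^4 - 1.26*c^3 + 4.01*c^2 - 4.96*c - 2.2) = -0.64*c^5 - 7.82*c^4 - 0.49*c^3 + 8.04*c^2 - 5.18*c - 6.55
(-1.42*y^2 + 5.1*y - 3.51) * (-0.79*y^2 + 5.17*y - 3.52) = 1.1218*y^4 - 11.3704*y^3 + 34.1383*y^2 - 36.0987*y + 12.3552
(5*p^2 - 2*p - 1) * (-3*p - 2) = -15*p^3 - 4*p^2 + 7*p + 2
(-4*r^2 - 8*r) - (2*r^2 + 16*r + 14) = -6*r^2 - 24*r - 14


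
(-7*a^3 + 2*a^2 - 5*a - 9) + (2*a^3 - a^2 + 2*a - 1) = -5*a^3 + a^2 - 3*a - 10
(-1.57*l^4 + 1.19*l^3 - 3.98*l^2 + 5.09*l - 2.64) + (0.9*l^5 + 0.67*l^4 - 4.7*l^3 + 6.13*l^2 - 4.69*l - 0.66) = 0.9*l^5 - 0.9*l^4 - 3.51*l^3 + 2.15*l^2 + 0.399999999999999*l - 3.3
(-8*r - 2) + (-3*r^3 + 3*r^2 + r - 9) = -3*r^3 + 3*r^2 - 7*r - 11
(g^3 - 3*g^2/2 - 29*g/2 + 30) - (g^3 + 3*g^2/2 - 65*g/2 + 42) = -3*g^2 + 18*g - 12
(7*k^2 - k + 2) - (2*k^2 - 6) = 5*k^2 - k + 8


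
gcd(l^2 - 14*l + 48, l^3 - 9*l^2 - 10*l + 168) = l - 6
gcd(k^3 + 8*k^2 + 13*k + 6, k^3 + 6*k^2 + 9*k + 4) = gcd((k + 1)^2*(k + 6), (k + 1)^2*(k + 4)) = k^2 + 2*k + 1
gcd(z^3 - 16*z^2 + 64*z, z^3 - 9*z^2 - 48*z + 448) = z^2 - 16*z + 64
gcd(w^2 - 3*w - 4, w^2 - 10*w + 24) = w - 4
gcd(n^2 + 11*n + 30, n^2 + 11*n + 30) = n^2 + 11*n + 30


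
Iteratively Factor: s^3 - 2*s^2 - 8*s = (s + 2)*(s^2 - 4*s) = s*(s + 2)*(s - 4)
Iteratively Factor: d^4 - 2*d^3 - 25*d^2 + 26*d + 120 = (d - 5)*(d^3 + 3*d^2 - 10*d - 24) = (d - 5)*(d + 4)*(d^2 - d - 6) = (d - 5)*(d + 2)*(d + 4)*(d - 3)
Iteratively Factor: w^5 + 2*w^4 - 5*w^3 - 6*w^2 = (w - 2)*(w^4 + 4*w^3 + 3*w^2) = (w - 2)*(w + 3)*(w^3 + w^2) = w*(w - 2)*(w + 3)*(w^2 + w) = w^2*(w - 2)*(w + 3)*(w + 1)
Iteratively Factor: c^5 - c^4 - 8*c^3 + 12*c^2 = (c - 2)*(c^4 + c^3 - 6*c^2) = c*(c - 2)*(c^3 + c^2 - 6*c) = c^2*(c - 2)*(c^2 + c - 6) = c^2*(c - 2)*(c + 3)*(c - 2)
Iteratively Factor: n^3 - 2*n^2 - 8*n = (n)*(n^2 - 2*n - 8) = n*(n - 4)*(n + 2)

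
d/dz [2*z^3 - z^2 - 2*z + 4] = 6*z^2 - 2*z - 2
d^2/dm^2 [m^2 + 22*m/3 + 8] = 2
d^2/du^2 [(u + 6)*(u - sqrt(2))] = 2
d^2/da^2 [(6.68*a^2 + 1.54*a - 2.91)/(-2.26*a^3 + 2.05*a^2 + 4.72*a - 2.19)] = (-68.2375359999999*a^6 - 47.194224*a^5 - 206.375064*a^4 + 330.628092*a^3 - 201.34791*a^2 + 41.043456*a + 59.875938)/(11.543176*a^9 - 31.41174*a^8 - 43.830666*a^7 + 156.148367*a^6 + 30.662532*a^5 - 249.568743*a^4 + 54.50615*a^3 + 116.873073*a^2 - 67.912776*a + 10.503459)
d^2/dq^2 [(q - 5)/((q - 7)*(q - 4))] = 2*(q^3 - 15*q^2 + 81*q - 157)/(q^6 - 33*q^5 + 447*q^4 - 3179*q^3 + 12516*q^2 - 25872*q + 21952)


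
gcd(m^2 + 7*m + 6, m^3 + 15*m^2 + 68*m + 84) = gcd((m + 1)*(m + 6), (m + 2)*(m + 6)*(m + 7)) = m + 6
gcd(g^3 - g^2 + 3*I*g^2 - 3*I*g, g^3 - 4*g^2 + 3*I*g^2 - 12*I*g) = g^2 + 3*I*g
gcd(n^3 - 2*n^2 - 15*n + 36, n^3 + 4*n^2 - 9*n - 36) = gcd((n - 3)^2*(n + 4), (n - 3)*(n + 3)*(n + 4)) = n^2 + n - 12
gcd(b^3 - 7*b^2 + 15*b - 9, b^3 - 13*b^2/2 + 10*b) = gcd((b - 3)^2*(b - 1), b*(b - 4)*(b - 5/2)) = 1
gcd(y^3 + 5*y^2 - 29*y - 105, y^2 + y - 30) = y - 5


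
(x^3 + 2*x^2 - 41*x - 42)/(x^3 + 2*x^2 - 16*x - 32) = (x^3 + 2*x^2 - 41*x - 42)/(x^3 + 2*x^2 - 16*x - 32)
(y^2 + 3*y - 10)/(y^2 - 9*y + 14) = (y + 5)/(y - 7)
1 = 1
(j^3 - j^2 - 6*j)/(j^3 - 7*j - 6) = j/(j + 1)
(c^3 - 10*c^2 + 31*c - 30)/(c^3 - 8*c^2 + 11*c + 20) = (c^2 - 5*c + 6)/(c^2 - 3*c - 4)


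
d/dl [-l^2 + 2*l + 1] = 2 - 2*l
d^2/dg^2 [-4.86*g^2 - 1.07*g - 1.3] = -9.72000000000000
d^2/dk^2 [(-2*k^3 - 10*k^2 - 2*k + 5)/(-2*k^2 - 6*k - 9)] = 4*(-38*k^3 - 138*k^2 + 99*k + 306)/(8*k^6 + 72*k^5 + 324*k^4 + 864*k^3 + 1458*k^2 + 1458*k + 729)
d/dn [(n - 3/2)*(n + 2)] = 2*n + 1/2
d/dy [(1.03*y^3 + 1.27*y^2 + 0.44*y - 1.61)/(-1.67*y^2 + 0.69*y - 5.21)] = (-1.7201*y^4 + 1.4214*y^3 - 14.4878*y^2 - 18.6108*y - 1.1815)/(2.7889*y^4 - 2.3046*y^3 + 17.8775*y^2 - 7.1898*y + 27.1441)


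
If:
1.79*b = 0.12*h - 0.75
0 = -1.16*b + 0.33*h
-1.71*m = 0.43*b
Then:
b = -0.55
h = -1.93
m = 0.14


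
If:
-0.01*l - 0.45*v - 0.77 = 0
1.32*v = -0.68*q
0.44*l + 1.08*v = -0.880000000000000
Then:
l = 2.33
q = 3.42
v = -1.76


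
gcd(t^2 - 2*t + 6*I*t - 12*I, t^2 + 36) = t + 6*I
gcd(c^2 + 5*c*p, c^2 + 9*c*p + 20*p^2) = c + 5*p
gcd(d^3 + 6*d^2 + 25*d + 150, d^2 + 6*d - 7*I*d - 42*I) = d + 6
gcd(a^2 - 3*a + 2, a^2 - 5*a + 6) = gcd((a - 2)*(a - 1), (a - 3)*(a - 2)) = a - 2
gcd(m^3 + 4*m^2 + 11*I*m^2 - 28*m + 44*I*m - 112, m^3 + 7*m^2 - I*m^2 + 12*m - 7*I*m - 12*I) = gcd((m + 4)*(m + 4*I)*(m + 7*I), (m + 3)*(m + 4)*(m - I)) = m + 4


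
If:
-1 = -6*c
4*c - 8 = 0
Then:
No Solution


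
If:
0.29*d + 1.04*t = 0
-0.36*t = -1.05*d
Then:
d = 0.00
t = 0.00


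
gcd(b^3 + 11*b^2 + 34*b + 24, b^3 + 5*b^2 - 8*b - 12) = b^2 + 7*b + 6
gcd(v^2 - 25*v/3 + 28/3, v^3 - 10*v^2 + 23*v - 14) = v - 7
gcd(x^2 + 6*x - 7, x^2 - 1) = x - 1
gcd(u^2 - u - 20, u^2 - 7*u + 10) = u - 5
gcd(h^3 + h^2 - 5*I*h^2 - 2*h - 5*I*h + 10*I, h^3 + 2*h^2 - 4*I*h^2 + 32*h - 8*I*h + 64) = h + 2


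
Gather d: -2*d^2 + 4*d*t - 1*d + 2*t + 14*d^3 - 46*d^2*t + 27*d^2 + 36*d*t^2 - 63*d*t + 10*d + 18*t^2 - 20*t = 14*d^3 + d^2*(25 - 46*t) + d*(36*t^2 - 59*t + 9) + 18*t^2 - 18*t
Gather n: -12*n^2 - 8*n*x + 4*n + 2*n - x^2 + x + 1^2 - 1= -12*n^2 + n*(6 - 8*x) - x^2 + x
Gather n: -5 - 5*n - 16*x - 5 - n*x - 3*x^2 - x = n*(-x - 5) - 3*x^2 - 17*x - 10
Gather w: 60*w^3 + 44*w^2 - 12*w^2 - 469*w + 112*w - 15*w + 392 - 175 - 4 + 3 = 60*w^3 + 32*w^2 - 372*w + 216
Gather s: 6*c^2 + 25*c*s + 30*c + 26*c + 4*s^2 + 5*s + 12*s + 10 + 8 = 6*c^2 + 56*c + 4*s^2 + s*(25*c + 17) + 18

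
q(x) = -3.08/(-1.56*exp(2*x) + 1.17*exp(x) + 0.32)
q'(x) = -3.08*(3.12*exp(2*x) - 1.17*exp(x))/(-1.56*exp(2*x) + 1.17*exp(x) + 0.32)^2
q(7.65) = 0.00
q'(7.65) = -0.00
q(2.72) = 0.01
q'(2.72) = -0.02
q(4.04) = 0.00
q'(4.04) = -0.00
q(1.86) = 0.05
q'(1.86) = -0.12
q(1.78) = 0.06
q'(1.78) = -0.14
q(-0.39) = -7.76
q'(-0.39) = -12.47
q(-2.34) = -7.36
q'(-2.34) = 1.47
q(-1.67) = -6.35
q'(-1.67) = 1.44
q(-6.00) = -9.54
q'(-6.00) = 0.09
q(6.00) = 0.00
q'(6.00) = 0.00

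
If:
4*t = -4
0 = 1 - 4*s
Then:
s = 1/4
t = -1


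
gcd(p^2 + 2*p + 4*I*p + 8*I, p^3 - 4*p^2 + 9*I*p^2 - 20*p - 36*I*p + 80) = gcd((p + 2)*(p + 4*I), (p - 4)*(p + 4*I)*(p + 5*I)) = p + 4*I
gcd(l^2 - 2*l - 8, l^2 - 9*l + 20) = l - 4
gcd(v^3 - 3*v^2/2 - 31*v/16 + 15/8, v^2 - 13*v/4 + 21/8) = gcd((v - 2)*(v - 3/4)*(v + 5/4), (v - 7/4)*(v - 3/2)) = 1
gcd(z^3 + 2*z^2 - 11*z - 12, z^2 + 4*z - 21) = z - 3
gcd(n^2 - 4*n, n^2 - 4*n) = n^2 - 4*n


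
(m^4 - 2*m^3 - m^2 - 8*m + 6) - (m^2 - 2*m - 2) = m^4 - 2*m^3 - 2*m^2 - 6*m + 8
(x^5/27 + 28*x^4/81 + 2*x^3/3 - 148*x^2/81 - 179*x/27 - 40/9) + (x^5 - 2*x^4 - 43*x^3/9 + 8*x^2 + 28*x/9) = 28*x^5/27 - 134*x^4/81 - 37*x^3/9 + 500*x^2/81 - 95*x/27 - 40/9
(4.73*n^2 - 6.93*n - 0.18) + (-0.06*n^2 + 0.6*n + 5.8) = 4.67*n^2 - 6.33*n + 5.62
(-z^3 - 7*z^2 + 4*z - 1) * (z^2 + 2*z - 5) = -z^5 - 9*z^4 - 5*z^3 + 42*z^2 - 22*z + 5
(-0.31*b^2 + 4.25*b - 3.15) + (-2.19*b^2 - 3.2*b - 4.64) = -2.5*b^2 + 1.05*b - 7.79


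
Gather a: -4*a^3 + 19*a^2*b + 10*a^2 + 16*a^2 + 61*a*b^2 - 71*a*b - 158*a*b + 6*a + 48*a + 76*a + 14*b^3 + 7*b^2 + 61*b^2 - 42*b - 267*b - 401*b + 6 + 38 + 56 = -4*a^3 + a^2*(19*b + 26) + a*(61*b^2 - 229*b + 130) + 14*b^3 + 68*b^2 - 710*b + 100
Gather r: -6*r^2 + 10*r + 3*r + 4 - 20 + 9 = -6*r^2 + 13*r - 7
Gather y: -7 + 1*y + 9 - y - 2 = 0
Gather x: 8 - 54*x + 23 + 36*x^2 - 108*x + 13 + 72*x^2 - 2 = 108*x^2 - 162*x + 42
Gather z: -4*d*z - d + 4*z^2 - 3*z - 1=-d + 4*z^2 + z*(-4*d - 3) - 1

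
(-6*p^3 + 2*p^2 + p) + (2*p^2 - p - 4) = -6*p^3 + 4*p^2 - 4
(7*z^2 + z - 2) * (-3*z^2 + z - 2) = -21*z^4 + 4*z^3 - 7*z^2 - 4*z + 4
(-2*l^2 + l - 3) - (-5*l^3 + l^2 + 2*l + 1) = 5*l^3 - 3*l^2 - l - 4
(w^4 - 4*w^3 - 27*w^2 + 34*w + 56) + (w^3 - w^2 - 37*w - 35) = w^4 - 3*w^3 - 28*w^2 - 3*w + 21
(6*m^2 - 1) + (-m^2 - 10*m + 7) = 5*m^2 - 10*m + 6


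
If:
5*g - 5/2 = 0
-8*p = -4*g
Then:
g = 1/2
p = 1/4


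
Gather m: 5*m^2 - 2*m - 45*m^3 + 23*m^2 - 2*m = -45*m^3 + 28*m^2 - 4*m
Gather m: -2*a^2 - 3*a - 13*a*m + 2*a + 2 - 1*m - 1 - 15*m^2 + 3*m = -2*a^2 - a - 15*m^2 + m*(2 - 13*a) + 1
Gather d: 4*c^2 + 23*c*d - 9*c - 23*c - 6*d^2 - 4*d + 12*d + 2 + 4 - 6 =4*c^2 - 32*c - 6*d^2 + d*(23*c + 8)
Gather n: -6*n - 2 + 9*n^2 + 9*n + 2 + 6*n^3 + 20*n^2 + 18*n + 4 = 6*n^3 + 29*n^2 + 21*n + 4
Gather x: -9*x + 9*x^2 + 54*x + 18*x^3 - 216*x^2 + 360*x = 18*x^3 - 207*x^2 + 405*x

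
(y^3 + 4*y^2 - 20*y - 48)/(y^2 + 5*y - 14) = (y^3 + 4*y^2 - 20*y - 48)/(y^2 + 5*y - 14)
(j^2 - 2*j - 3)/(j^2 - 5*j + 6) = (j + 1)/(j - 2)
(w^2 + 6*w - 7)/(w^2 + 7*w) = (w - 1)/w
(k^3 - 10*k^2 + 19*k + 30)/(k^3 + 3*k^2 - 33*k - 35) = (k - 6)/(k + 7)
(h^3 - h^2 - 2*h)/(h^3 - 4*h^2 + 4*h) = (h + 1)/(h - 2)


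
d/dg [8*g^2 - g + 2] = 16*g - 1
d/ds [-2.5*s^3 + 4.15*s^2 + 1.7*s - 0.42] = -7.5*s^2 + 8.3*s + 1.7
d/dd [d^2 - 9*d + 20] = 2*d - 9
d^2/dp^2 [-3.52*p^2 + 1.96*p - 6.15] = -7.04000000000000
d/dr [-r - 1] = -1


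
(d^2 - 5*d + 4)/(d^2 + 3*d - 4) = (d - 4)/(d + 4)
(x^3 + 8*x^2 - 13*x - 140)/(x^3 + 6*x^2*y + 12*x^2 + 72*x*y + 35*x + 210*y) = (x - 4)/(x + 6*y)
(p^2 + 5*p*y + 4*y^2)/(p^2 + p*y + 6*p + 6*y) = (p + 4*y)/(p + 6)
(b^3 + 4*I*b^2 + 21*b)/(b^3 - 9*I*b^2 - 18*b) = (b + 7*I)/(b - 6*I)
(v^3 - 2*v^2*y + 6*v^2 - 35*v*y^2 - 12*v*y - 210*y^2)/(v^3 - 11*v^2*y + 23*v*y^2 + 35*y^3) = (-v^2 - 5*v*y - 6*v - 30*y)/(-v^2 + 4*v*y + 5*y^2)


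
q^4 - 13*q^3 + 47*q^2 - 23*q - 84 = (q - 7)*(q - 4)*(q - 3)*(q + 1)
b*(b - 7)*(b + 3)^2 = b^4 - b^3 - 33*b^2 - 63*b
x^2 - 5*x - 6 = (x - 6)*(x + 1)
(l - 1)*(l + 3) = l^2 + 2*l - 3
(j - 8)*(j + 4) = j^2 - 4*j - 32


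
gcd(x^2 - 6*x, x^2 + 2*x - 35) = 1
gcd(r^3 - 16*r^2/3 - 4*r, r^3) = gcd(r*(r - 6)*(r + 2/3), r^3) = r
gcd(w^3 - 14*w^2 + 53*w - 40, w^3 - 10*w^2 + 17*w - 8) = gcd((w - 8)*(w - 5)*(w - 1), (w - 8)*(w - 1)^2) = w^2 - 9*w + 8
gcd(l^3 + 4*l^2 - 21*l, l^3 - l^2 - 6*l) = l^2 - 3*l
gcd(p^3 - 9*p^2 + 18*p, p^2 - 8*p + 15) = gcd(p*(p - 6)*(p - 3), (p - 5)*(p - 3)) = p - 3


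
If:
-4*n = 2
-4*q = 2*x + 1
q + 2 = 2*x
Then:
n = -1/2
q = -3/5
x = 7/10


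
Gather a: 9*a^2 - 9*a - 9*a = 9*a^2 - 18*a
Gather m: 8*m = 8*m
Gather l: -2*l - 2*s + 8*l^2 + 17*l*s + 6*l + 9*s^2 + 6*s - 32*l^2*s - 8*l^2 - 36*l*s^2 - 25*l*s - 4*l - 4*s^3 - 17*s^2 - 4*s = -32*l^2*s + l*(-36*s^2 - 8*s) - 4*s^3 - 8*s^2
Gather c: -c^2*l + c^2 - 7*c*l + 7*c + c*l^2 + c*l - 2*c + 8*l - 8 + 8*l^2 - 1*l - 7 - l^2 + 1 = c^2*(1 - l) + c*(l^2 - 6*l + 5) + 7*l^2 + 7*l - 14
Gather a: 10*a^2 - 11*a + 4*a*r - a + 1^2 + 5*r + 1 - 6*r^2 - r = 10*a^2 + a*(4*r - 12) - 6*r^2 + 4*r + 2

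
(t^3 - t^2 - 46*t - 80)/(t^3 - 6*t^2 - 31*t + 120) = (t + 2)/(t - 3)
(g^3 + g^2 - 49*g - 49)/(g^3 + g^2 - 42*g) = (g^2 - 6*g - 7)/(g*(g - 6))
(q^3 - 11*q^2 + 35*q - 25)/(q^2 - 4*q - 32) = (-q^3 + 11*q^2 - 35*q + 25)/(-q^2 + 4*q + 32)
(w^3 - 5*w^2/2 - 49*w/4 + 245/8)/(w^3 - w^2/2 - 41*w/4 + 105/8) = (2*w - 7)/(2*w - 3)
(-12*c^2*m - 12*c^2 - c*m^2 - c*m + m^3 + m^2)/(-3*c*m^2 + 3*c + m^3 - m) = (12*c^2 + c*m - m^2)/(3*c*m - 3*c - m^2 + m)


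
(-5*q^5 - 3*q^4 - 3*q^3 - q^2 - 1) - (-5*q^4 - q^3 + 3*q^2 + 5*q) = -5*q^5 + 2*q^4 - 2*q^3 - 4*q^2 - 5*q - 1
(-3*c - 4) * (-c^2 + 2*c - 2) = 3*c^3 - 2*c^2 - 2*c + 8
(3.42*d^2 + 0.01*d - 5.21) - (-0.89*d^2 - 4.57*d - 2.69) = 4.31*d^2 + 4.58*d - 2.52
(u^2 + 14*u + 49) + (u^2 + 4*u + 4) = 2*u^2 + 18*u + 53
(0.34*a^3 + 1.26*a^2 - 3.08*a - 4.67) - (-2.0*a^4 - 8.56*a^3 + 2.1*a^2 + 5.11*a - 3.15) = 2.0*a^4 + 8.9*a^3 - 0.84*a^2 - 8.19*a - 1.52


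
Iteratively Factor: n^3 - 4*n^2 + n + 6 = (n - 2)*(n^2 - 2*n - 3) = (n - 2)*(n + 1)*(n - 3)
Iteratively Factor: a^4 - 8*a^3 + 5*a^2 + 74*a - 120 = (a + 3)*(a^3 - 11*a^2 + 38*a - 40) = (a - 2)*(a + 3)*(a^2 - 9*a + 20) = (a - 5)*(a - 2)*(a + 3)*(a - 4)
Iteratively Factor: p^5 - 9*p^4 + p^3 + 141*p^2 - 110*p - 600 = (p - 5)*(p^4 - 4*p^3 - 19*p^2 + 46*p + 120) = (p - 5)*(p + 3)*(p^3 - 7*p^2 + 2*p + 40) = (p - 5)*(p - 4)*(p + 3)*(p^2 - 3*p - 10) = (p - 5)^2*(p - 4)*(p + 3)*(p + 2)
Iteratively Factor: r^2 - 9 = (r - 3)*(r + 3)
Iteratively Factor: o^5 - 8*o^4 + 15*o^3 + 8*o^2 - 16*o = (o)*(o^4 - 8*o^3 + 15*o^2 + 8*o - 16) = o*(o - 4)*(o^3 - 4*o^2 - o + 4) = o*(o - 4)^2*(o^2 - 1) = o*(o - 4)^2*(o + 1)*(o - 1)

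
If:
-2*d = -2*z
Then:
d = z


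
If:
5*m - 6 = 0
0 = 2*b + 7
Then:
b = -7/2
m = 6/5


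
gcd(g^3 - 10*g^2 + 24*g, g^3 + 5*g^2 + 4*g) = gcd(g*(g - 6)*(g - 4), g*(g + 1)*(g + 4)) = g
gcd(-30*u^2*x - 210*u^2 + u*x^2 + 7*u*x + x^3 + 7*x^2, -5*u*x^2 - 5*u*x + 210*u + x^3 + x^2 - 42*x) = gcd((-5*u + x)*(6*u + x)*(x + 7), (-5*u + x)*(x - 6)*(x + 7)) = -5*u*x - 35*u + x^2 + 7*x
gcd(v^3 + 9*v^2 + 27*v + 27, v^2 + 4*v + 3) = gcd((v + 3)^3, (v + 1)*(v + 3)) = v + 3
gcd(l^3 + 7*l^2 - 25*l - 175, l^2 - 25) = l^2 - 25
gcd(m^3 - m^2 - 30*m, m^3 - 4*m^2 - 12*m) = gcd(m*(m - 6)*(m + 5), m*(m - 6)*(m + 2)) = m^2 - 6*m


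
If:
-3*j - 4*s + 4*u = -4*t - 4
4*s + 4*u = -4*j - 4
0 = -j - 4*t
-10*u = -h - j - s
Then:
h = -10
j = -4*t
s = 4*t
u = -1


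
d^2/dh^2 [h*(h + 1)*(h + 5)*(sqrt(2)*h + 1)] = 12*sqrt(2)*h^2 + 6*h + 36*sqrt(2)*h + 12 + 10*sqrt(2)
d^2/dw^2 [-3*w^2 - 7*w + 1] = -6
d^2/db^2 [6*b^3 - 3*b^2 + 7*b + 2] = 36*b - 6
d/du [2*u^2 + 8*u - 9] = 4*u + 8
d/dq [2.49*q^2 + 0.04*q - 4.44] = 4.98*q + 0.04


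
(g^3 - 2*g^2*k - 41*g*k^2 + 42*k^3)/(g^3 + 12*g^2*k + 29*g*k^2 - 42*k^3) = (g - 7*k)/(g + 7*k)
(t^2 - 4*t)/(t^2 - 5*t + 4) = t/(t - 1)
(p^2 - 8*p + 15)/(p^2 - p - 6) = (p - 5)/(p + 2)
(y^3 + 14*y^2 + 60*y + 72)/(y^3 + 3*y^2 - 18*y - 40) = (y^2 + 12*y + 36)/(y^2 + y - 20)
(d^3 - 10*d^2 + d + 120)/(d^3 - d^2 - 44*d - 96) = (d - 5)/(d + 4)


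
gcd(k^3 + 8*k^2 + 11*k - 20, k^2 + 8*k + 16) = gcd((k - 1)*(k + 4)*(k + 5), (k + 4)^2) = k + 4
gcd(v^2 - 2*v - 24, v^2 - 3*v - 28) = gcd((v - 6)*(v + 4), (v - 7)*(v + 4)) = v + 4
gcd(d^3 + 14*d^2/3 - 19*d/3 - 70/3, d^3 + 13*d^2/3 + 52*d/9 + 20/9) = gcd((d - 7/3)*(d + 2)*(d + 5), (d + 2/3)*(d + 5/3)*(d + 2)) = d + 2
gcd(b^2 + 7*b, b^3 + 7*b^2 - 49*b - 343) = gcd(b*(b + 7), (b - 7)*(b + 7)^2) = b + 7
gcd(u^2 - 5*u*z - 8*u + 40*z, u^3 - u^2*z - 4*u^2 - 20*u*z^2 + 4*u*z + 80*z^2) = -u + 5*z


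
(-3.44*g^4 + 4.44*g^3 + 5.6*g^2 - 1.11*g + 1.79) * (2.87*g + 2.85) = -9.8728*g^5 + 2.9388*g^4 + 28.726*g^3 + 12.7743*g^2 + 1.9738*g + 5.1015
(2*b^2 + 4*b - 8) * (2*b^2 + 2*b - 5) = 4*b^4 + 12*b^3 - 18*b^2 - 36*b + 40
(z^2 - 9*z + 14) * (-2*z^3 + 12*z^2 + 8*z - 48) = -2*z^5 + 30*z^4 - 128*z^3 + 48*z^2 + 544*z - 672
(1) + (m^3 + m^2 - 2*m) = m^3 + m^2 - 2*m + 1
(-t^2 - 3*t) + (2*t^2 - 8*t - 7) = t^2 - 11*t - 7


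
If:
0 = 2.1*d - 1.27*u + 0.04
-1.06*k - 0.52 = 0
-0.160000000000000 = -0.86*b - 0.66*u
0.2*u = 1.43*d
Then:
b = 0.15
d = 0.01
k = -0.49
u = 0.04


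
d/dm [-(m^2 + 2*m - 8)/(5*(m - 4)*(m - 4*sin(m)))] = (-2*(m - 4)*(m + 1)*(m - 4*sin(m)) - (m - 4)*(4*cos(m) - 1)*(m^2 + 2*m - 8) + (m - 4*sin(m))*(m^2 + 2*m - 8))/(5*(m - 4)^2*(m - 4*sin(m))^2)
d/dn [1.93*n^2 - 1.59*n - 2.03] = 3.86*n - 1.59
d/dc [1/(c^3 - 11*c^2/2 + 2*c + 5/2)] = 4*(-3*c^2 + 11*c - 2)/(2*c^3 - 11*c^2 + 4*c + 5)^2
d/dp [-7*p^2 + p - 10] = 1 - 14*p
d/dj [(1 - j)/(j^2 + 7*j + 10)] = (-j^2 - 7*j + (j - 1)*(2*j + 7) - 10)/(j^2 + 7*j + 10)^2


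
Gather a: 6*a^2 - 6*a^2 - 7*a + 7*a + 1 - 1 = 0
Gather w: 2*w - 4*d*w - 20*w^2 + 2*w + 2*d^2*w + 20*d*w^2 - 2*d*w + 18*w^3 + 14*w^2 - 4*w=18*w^3 + w^2*(20*d - 6) + w*(2*d^2 - 6*d)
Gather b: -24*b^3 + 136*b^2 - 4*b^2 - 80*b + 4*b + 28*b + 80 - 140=-24*b^3 + 132*b^2 - 48*b - 60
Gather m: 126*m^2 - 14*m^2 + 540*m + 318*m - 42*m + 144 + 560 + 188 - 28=112*m^2 + 816*m + 864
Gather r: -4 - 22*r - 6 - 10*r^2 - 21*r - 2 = -10*r^2 - 43*r - 12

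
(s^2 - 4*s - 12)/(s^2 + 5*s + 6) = (s - 6)/(s + 3)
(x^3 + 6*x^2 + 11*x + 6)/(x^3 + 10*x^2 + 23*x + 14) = (x + 3)/(x + 7)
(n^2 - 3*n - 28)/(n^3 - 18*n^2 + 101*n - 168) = (n + 4)/(n^2 - 11*n + 24)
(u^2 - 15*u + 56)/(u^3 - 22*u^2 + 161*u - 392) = 1/(u - 7)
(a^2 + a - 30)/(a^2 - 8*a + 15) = (a + 6)/(a - 3)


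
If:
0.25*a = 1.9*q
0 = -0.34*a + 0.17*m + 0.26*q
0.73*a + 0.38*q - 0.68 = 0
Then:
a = 0.87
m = 1.57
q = 0.11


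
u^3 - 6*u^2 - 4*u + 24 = (u - 6)*(u - 2)*(u + 2)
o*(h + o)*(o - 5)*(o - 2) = h*o^3 - 7*h*o^2 + 10*h*o + o^4 - 7*o^3 + 10*o^2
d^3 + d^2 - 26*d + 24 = (d - 4)*(d - 1)*(d + 6)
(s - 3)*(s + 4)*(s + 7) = s^3 + 8*s^2 - 5*s - 84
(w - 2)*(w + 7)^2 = w^3 + 12*w^2 + 21*w - 98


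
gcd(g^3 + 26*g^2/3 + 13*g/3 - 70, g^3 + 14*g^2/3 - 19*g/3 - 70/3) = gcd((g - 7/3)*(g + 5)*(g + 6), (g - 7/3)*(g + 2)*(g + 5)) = g^2 + 8*g/3 - 35/3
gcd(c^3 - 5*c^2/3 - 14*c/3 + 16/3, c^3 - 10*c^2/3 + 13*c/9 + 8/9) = c^2 - 11*c/3 + 8/3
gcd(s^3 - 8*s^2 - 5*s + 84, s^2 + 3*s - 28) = s - 4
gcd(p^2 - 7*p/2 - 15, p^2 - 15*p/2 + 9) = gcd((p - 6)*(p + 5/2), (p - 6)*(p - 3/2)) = p - 6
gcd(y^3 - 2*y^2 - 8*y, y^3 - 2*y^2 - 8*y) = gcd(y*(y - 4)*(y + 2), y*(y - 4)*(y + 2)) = y^3 - 2*y^2 - 8*y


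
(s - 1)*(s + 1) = s^2 - 1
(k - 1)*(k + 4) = k^2 + 3*k - 4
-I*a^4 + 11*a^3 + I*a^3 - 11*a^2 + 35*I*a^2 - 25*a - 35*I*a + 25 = (a + I)*(a + 5*I)^2*(-I*a + I)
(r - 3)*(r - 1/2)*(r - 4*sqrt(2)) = r^3 - 4*sqrt(2)*r^2 - 7*r^2/2 + 3*r/2 + 14*sqrt(2)*r - 6*sqrt(2)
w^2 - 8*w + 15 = (w - 5)*(w - 3)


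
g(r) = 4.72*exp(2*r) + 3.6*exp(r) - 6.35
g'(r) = 9.44*exp(2*r) + 3.6*exp(r)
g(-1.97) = -5.76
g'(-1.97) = 0.69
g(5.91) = 642977.75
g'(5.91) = 1284640.86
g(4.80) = 70120.86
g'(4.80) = 139816.98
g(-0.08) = 1.00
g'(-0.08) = 11.37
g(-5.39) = -6.33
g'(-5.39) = 0.02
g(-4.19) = -6.29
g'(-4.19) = 0.06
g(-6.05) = -6.34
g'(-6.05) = 0.01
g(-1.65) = -5.48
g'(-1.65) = 1.04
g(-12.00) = -6.35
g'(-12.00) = 0.00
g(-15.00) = -6.35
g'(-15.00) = 0.00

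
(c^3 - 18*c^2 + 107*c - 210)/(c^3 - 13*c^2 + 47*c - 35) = (c - 6)/(c - 1)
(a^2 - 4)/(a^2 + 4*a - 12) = (a + 2)/(a + 6)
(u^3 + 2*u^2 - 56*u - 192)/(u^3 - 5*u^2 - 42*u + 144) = (u + 4)/(u - 3)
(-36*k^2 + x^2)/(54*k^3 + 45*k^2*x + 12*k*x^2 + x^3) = (-6*k + x)/(9*k^2 + 6*k*x + x^2)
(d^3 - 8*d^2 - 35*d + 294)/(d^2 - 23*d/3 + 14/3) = 3*(d^2 - d - 42)/(3*d - 2)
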